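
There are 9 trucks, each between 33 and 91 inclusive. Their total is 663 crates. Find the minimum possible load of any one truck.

Minimizing one value means maximizing the remaining 8.
The other 8 can take up 8 × 91 = 728 ≥ 663 − 33, so one truck can sit at its floor of 33.
Achievable: one at 33 and the other 8 totalling 630, which fits since 8 × 33 ≤ 630 ≤ 8 × 91.

33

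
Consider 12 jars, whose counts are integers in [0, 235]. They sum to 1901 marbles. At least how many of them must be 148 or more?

2

Suppose at most 12 − j of them reach 148; then j values are ≤ 147 and the rest ≤ 235.
The total is then ≤ 147·j + 235·(12 − j) = 2820 − 88j. For this to be ≥ 1901 we need j ≤ 10, so at least 12 − 10 = 2 must reach 148.
Exactly 2 works: 2 values at 235 and 10 at 147 total 1940; lower one of the high values by 39 (still ≥ 148) to hit 1901.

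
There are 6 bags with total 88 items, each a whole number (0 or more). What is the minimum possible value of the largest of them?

15

The average is 88/6 > 14, so not all 6 can be 14 or less; the largest is ≥ 15.
Equality holds with 4 values of 15 and 2 values of 14.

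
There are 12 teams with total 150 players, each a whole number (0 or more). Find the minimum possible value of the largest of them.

13

If every one of the 12 were at most 12, the total would be at most 12 × 12 = 144 < 150.
Equality holds with 6 values of 13 and 6 values of 12.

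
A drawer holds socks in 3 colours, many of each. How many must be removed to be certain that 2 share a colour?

In the worst case you draw 1 of each of the 3 colours: 3 × 1 = 3.
One more forces 2 of some colour, so 3 + 1 = 4.

4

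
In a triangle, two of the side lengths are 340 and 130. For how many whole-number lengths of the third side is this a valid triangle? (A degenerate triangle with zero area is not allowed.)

The triangle inequality gives |340 − 130| < c < 340 + 130, i.e. 210 < c < 470.
So c can be any integer from 211 to 469: 259 values.

259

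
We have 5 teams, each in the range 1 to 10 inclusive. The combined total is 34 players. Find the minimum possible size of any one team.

To make one team as small as possible, make the other 4 as large as possible.
The other 4 can take up 4 × 10 = 40 ≥ 34 − 1, so one team can sit at its floor of 1.
Achievable: one at 1 and the other 4 totalling 33, which fits since 4 × 1 ≤ 33 ≤ 4 × 10.

1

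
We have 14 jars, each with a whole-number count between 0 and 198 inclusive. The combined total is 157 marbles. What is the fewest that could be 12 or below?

2

Let j be the number exceeding 12. Then the total is ≥ 13·j + 0·(14 − j) = 0 + 13j.
So 13j ≤ 157 and j ≤ 12; hence at least 14 − 12 = 2 are ≤ 12.
Exactly 2 works: 2 values at 0 and 12 at 13 total 156; raise one of the low values by 1 (still ≤ 12) to hit 157.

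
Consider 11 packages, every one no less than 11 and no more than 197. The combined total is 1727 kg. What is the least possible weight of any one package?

11

To make one package as small as possible, make the other 10 as large as possible.
The other 10 can take up 10 × 197 = 1970 ≥ 1727 − 11, so one package can sit at its floor of 11.
Achievable: one at 11 and the other 10 totalling 1716, which fits since 10 × 11 ≤ 1716 ≤ 10 × 197.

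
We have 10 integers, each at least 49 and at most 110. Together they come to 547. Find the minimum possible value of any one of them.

Minimizing one value means maximizing the remaining 9.
The other 9 can take up 9 × 110 = 990 ≥ 547 − 49, so one integer can sit at its floor of 49.
Achievable: one at 49 and the other 9 totalling 498, which fits since 9 × 49 ≤ 498 ≤ 9 × 110.

49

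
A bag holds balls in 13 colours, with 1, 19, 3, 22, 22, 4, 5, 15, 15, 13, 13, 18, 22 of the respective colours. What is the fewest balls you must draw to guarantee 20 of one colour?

In the worst case you take as many as possible of each colour without reaching 20: 1 + 19 + 3 + 19 + 19 + 4 + 5 + 15 + 15 + 13 + 13 + 18 + 19 = 163.
The next one must give 20 of some colour, so 163 + 1 = 164.

164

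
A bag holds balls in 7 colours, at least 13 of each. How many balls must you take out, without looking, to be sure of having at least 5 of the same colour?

29

In the worst case you draw 4 of each of the 7 colours: 7 × 4 = 28.
One more forces 5 of some colour, so 28 + 1 = 29.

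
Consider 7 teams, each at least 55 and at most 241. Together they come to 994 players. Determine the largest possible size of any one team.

241

To make one team as large as possible, make the other 6 as small as possible.
The other 6 contribute at least 6 × 55 = 330, leaving at most 994 − 330 = 664.
But each team is capped at 241, so the maximum is 241.
Achievable: one at 241 and the other 6 totalling 753, which fits since 6 × 55 ≤ 753 ≤ 6 × 241.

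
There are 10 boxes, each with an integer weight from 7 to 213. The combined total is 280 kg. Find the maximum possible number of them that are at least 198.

1

If k of the values are ≥ 198, the total is ≥ 198k + 7(10 − k).
Setting 198k + 7(10 − k) ≤ 280 gives 191k ≤ 210, so k ≤ 1.
k = 1 is achieved by 1 value at 198 and 9 at 7, total 261; add 19 to one value (staying below 198) to reach 280.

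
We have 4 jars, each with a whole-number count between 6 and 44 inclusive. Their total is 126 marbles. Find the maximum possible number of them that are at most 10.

1

Suppose k of them are at most 10. Those contribute at most 10 each and the rest at most 44 each.
So the total is at most 10k + 44(4 − k) = 176 − 34k. This must still be ≥ 126, so k ≤ 1.
k = 1 is achieved by 1 value at 10 and 3 at 44, total 142; lower one of the 44's by 16 (still > 10) to reach 126.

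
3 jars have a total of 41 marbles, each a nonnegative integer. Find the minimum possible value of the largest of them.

14

The 3 values sum to 41, so their maximum is at least ⌈41/3⌉ = 14.
Achievable: 2 of them at 14 and 1 at 13 total 41.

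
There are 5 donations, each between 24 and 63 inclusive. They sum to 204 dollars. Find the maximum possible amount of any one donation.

Maximizing one value means minimizing the remaining 4.
The other 4 contribute at least 4 × 24 = 96, leaving at most 204 − 96 = 108.
But each donation is capped at 63, so the maximum is 63.
Achievable: one at 63 and the other 4 totalling 141, which fits since 4 × 24 ≤ 141 ≤ 4 × 63.

63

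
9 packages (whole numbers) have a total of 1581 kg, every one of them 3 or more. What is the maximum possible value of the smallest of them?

The average is 1581/9 < 176, so some value is ≤ 175.
Equality holds with 3 values of 175 and 6 values of 176.

175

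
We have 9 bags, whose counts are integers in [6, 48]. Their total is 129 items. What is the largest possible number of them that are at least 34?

2

If k of the values are ≥ 34, the total is ≥ 34k + 6(9 − k).
Setting 34k + 6(9 − k) ≤ 129 gives 28k ≤ 75, so k ≤ 2.
k = 2 is achieved by 2 values at 34 and 7 at 6, total 110; add 19 to one value (staying below 34) to reach 129.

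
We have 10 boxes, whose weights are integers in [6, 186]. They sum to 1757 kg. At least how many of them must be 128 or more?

Suppose at most 10 − j of them reach 128; then j values are ≤ 127 and the rest ≤ 186.
The total is then ≤ 127·j + 186·(10 − j) = 1860 − 59j. For this to be ≥ 1757 we need j ≤ 1, so at least 10 − 1 = 9 must reach 128.
Exactly 9 works: 9 values at 186 and 1 at 127 total 1801; lower one of the high values by 44 (still ≥ 128) to hit 1757.

9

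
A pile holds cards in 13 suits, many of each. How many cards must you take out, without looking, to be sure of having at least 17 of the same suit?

In the worst case you draw 16 of each of the 13 suits: 13 × 16 = 208.
One more forces 17 of some suit, so 208 + 1 = 209.

209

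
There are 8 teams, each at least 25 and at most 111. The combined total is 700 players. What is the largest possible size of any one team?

111

Maximizing one value means minimizing the remaining 7.
The other 7 contribute at least 7 × 25 = 175, leaving at most 700 − 175 = 525.
But each team is capped at 111, so the maximum is 111.
Achievable: one at 111 and the other 7 totalling 589, which fits since 7 × 25 ≤ 589 ≤ 7 × 111.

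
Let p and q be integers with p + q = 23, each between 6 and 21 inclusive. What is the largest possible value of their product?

With p + q fixed, pq peaks when the two are closest together.
Taking p = 11 and q = 12 (both in [6, 21]) gives pq = 132.

132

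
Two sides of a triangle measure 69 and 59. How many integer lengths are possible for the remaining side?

The triangle inequality gives |69 − 59| < c < 69 + 59, i.e. 10 < c < 128.
So c can be any integer from 11 to 127: 117 values.

117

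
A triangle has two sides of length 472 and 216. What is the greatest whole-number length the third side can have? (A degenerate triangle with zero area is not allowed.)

The third side must be less than 472 + 216 = 688.
The largest integer below 688 is 687.

687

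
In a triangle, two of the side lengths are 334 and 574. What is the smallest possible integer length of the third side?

The third side must exceed |334 − 574| = 240.
The smallest integer above 240 is 241.

241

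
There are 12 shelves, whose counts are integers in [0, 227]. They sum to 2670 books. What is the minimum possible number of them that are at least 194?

11

Suppose at most 12 − j of them reach 194; then j values are ≤ 193 and the rest ≤ 227.
The total is then ≤ 193·j + 227·(12 − j) = 2724 − 34j. For this to be ≥ 2670 we need j ≤ 1, so at least 12 − 1 = 11 must reach 194.
Exactly 11 works: 11 values at 227 and 1 at 193 total 2690; lower one of the high values by 20 (still ≥ 194) to hit 2670.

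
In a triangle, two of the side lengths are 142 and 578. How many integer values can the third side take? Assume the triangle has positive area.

The triangle inequality gives |142 − 578| < c < 142 + 578, i.e. 436 < c < 720.
So c can be any integer from 437 to 719: 283 values.

283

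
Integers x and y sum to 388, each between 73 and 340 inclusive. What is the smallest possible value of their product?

xy = x(388 − x) is concave in x, so over [73, 315] it is minimized at an endpoint.
At the endpoint x = 73, y = 388 − 73 = 315, so xy = 73 × 315 = 22995.

22995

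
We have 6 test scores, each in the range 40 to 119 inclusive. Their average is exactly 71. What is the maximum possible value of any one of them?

119

To make one score as large as possible, make the other 5 as small as possible.
The total is 6 × 71 = 426.
The other 5 contribute at least 5 × 40 = 200, leaving at most 426 − 200 = 226.
But each score is capped at 119, so the maximum is 119.
Achievable: one at 119 and the other 5 totalling 307, which fits since 5 × 40 ≤ 307 ≤ 5 × 119.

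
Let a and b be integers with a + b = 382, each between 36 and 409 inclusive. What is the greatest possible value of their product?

With a + b fixed, ab peaks when the two are closest together.
Taking a = 191 and b = 191 (both in [36, 409]) gives ab = 36481.

36481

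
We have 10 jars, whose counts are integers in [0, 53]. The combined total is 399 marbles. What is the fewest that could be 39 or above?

2

If only k of them are at least 39, the other 10 − k are at most 38, so the total is at most k·53 + (10 − k)·38.
This must reach 399, so k·53 + (10 − k)·38 ≥ 399, giving k ≥ 2.
Exactly 2 works: 2 values at 53 and 8 at 38 total 410; lower one of the high values by 11 (still ≥ 39) to hit 399.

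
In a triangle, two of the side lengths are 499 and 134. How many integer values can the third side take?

267

The triangle inequality gives |499 − 134| < c < 499 + 134, i.e. 365 < c < 633.
So c can be any integer from 366 to 632: 267 values.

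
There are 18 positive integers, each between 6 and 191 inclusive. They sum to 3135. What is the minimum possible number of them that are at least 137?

Suppose at most 18 − j of them reach 137; then j values are ≤ 136 and the rest ≤ 191.
The total is then ≤ 136·j + 191·(18 − j) = 3438 − 55j. For this to be ≥ 3135 we need j ≤ 5, so at least 18 − 5 = 13 must reach 137.
Exactly 13 works: 13 values at 191 and 5 at 136 total 3163; lower one of the high values by 28 (still ≥ 137) to hit 3135.

13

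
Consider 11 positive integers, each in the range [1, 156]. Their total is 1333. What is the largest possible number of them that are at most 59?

Suppose k of them are at most 59. Those contribute at most 59 each and the rest at most 156 each.
So the total is at most 59k + 156(11 − k) = 1716 − 97k. This must still be ≥ 1333, so k ≤ 3.
k = 3 is achieved by 3 values at 59 and 8 at 156, total 1425; lower one of the 156's by 92 (still > 59) to reach 1333.

3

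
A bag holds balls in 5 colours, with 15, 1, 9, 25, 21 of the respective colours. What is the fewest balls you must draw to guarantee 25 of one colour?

71

In the worst case you take as many as possible of each colour without reaching 25: 15 + 1 + 9 + 24 + 21 = 70.
The next one must give 25 of some colour, so 70 + 1 = 71.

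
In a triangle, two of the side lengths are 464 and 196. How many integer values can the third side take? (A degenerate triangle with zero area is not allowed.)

391

The triangle inequality gives |464 − 196| < c < 464 + 196, i.e. 268 < c < 660.
So c can be any integer from 269 to 659: 391 values.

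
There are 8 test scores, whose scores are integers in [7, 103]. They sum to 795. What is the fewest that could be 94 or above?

6

Each value short of 94 is at most 93, costing at least 103 − 93 = 10 against the maximum total of 824.
We can afford to lose at most 824 − 795 = 29, so at most ⌊29/10⌋ = 2 fall short, and at least 6 are ≥ 94.
Exactly 6 works: 6 values at 103 and 2 at 93 total 804; lower one of the high values by 9 (still ≥ 94) to hit 795.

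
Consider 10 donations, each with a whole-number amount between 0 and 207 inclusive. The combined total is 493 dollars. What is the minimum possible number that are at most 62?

3

Each value above 62 is at least 63, contributing at least 63 − 0 = 63 above the floor 0.
The sum exceeds the floor total 0 by 493, so at most ⌊493/63⌋ = 7 exceed 62, and at least 3 are ≤ 62.
Exactly 3 works: 3 values at 0 and 7 at 63 total 441; raise one of the low values by 52 (still ≤ 62) to hit 493.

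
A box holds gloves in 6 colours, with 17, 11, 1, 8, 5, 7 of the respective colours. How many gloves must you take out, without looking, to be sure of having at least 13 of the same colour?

In the worst case you take as many as possible of each colour without reaching 13: 12 + 11 + 1 + 8 + 5 + 7 = 44.
The next one must give 13 of some colour, so 44 + 1 = 45.

45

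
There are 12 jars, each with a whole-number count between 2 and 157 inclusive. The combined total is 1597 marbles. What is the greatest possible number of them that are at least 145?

11

Suppose k of them are at least 145. Those contribute at least 145 each and the other 12 − k at least 2 each.
So the total is at least 145k + 2(12 − k) = 24 + 143k. This must be ≤ 1597, giving k ≤ 11.
k = 11 is achieved by 11 values at 145 and 1 at 2, total 1597.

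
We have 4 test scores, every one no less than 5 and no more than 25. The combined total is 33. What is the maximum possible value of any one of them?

18

To make one score as large as possible, make the other 3 as small as possible.
The other 3 contribute at least 3 × 5 = 15, leaving at most 33 − 15 = 18.
Since 18 ≤ 25, this is achievable: one at 18 and 3 at 5.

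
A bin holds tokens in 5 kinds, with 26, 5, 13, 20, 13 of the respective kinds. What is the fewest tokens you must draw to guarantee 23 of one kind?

In the worst case you take as many as possible of each kind without reaching 23: 22 + 5 + 13 + 20 + 13 = 73.
The next one must give 23 of some kind, so 73 + 1 = 74.

74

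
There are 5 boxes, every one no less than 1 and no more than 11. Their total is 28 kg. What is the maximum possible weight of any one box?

Maximizing one value means minimizing the remaining 4.
The other 4 contribute at least 4 × 1 = 4, leaving at most 28 − 4 = 24.
But each box is capped at 11, so the maximum is 11.
Achievable: one at 11 and the other 4 totalling 17, which fits since 4 × 1 ≤ 17 ≤ 4 × 11.

11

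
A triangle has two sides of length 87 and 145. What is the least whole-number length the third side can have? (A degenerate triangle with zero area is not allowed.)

59

The third side must exceed |87 − 145| = 58.
The smallest integer above 58 is 59.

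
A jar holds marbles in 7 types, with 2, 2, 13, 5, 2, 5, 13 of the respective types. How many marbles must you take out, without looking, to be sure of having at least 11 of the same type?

37

In the worst case you take as many as possible of each type without reaching 11: 2 + 2 + 10 + 5 + 2 + 5 + 10 = 36.
The next one must give 11 of some type, so 36 + 1 = 37.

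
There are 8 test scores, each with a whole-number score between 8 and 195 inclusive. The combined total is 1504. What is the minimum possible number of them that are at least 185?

Each value short of 185 is at most 184, costing at least 195 − 184 = 11 against the maximum total of 1560.
We can afford to lose at most 1560 − 1504 = 56, so at most ⌊56/11⌋ = 5 fall short, and at least 3 are ≥ 185.
Exactly 3 works: 3 values at 195 and 5 at 184 total 1505; lower one of the high values by 1 (still ≥ 185) to hit 1504.

3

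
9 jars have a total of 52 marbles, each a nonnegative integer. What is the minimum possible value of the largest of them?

The average is 52/9 > 5, so not all 9 can be 5 or less; the largest is ≥ 6.
Taking 2 copies of 5 and 7 copies of 6 gives exactly 52, so 6 is attained.

6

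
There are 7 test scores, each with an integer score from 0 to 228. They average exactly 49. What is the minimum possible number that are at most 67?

The total is 7 × 49 = 343.
Let j be the number exceeding 67. Then the total is ≥ 68·j + 0·(7 − j) = 0 + 68j.
So 68j ≤ 343 and j ≤ 5; hence at least 7 − 5 = 2 are ≤ 67.
Exactly 2 works: 2 values at 0 and 5 at 68 total 340; raise one of the low values by 3 (still ≤ 67) to hit 343.

2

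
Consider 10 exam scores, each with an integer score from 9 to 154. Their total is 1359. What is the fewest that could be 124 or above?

Suppose at most 10 − j of them reach 124; then j values are ≤ 123 and the rest ≤ 154.
The total is then ≤ 123·j + 154·(10 − j) = 1540 − 31j. For this to be ≥ 1359 we need j ≤ 5, so at least 10 − 5 = 5 must reach 124.
Exactly 5 works: 5 values at 154 and 5 at 123 total 1385; lower one of the high values by 26 (still ≥ 124) to hit 1359.

5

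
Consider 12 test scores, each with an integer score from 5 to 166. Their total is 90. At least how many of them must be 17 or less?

Let j be the number exceeding 17. Then the total is ≥ 18·j + 5·(12 − j) = 60 + 13j.
So 13j ≤ 30 and j ≤ 2; hence at least 12 − 2 = 10 are ≤ 17.
Exactly 10 works: 10 values at 5 and 2 at 18 total 86; raise one of the low values by 4 (still ≤ 17) to hit 90.

10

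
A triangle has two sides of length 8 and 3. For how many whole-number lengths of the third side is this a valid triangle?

The triangle inequality gives |8 − 3| < c < 8 + 3, i.e. 5 < c < 11.
So c can be any integer from 6 to 10: 5 values.

5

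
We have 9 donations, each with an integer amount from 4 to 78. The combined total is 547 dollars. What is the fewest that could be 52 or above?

Suppose at most 9 − j of them reach 52; then j values are ≤ 51 and the rest ≤ 78.
The total is then ≤ 51·j + 78·(9 − j) = 702 − 27j. For this to be ≥ 547 we need j ≤ 5, so at least 9 − 5 = 4 must reach 52.
Exactly 4 works: 4 values at 78 and 5 at 51 total 567; lower one of the high values by 20 (still ≥ 52) to hit 547.

4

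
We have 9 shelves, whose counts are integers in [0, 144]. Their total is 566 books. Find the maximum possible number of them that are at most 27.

6

Suppose k of them are at most 27. Those contribute at most 27 each and the rest at most 144 each.
So the total is at most 27k + 144(9 − k) = 1296 − 117k. This must still be ≥ 566, so k ≤ 6.
k = 6 is achieved by 6 values at 27 and 3 at 144, total 594; lower one of the 144's by 28 (still > 27) to reach 566.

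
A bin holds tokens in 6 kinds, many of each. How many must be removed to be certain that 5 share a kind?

25

You could draw 4 of every kind without reaching 5 of any — 24 in all.
One more forces 5 of some kind, so 24 + 1 = 25.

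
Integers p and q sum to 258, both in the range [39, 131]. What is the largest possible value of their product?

pq = p(258 − p) is maximized when p is as near 258/2 as the bounds allow.
Taking p = 129 and q = 129 (both in [39, 131]) gives pq = 16641.

16641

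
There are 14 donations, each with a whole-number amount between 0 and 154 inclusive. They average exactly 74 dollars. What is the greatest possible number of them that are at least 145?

7

The total is 14 × 74 = 1036.
Suppose k of them are at least 145. Those contribute at least 145 each and the other 14 − k at least 0 each.
So the total is at least 145k + 0(14 − k) = 0 + 145k. This must be ≤ 1036, giving k ≤ 7.
k = 7 is achieved by 7 values at 145 and 7 at 0, total 1015; add 21 to one value (staying below 145) to reach 1036.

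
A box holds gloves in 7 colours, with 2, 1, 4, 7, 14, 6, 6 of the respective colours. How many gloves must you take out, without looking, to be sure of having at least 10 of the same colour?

36

In the worst case you take as many as possible of each colour without reaching 10: 2 + 1 + 4 + 7 + 9 + 6 + 6 = 35.
The next one must give 10 of some colour, so 35 + 1 = 36.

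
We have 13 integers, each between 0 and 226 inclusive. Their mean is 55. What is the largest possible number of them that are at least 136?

5

The total is 13 × 55 = 715.
Suppose k of them are at least 136. Those contribute at least 136 each and the other 13 − k at least 0 each.
So the total is at least 136k + 0(13 − k) = 0 + 136k. This must be ≤ 715, giving k ≤ 5.
k = 5 is achieved by 5 values at 136 and 8 at 0, total 680; add 35 to one value (staying below 136) to reach 715.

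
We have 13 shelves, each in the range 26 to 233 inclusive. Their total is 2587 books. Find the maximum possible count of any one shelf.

To make one shelf as large as possible, make the other 12 as small as possible.
The other 12 contribute at least 12 × 26 = 312, leaving at most 2587 − 312 = 2275.
But each shelf is capped at 233, so the maximum is 233.
Achievable: one at 233 and the other 12 totalling 2354, which fits since 12 × 26 ≤ 2354 ≤ 12 × 233.

233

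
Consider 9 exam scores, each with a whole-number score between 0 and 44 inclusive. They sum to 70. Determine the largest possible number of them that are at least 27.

2

If k of the values are ≥ 27, the total is ≥ 27k + 0(9 − k).
Setting 27k + 0(9 − k) ≤ 70 gives 27k ≤ 70, so k ≤ 2.
k = 2 is achieved by 2 values at 27 and 7 at 0, total 54; add 16 to one value (staying below 27) to reach 70.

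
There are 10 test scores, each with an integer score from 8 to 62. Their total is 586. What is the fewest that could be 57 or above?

Suppose at most 10 − j of them reach 57; then j values are ≤ 56 and the rest ≤ 62.
The total is then ≤ 56·j + 62·(10 − j) = 620 − 6j. For this to be ≥ 586 we need j ≤ 5, so at least 10 − 5 = 5 must reach 57.
Exactly 5 works: 5 values at 62 and 5 at 56 total 590; lower one of the high values by 4 (still ≥ 57) to hit 586.

5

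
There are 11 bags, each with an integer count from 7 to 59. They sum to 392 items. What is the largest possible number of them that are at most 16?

5

Each value at 16 or below falls at least 59 − 16 = 43 short of the ceiling 59.
The ceiling total is 11 × 59 = 649, and we need 392, so at most ⌊(649 − 392)/43⌋ = 5 can be that low.
k = 5 is achieved by 5 values at 16 and 6 at 59, total 434; lower one of the 59's by 42 (still > 16) to reach 392.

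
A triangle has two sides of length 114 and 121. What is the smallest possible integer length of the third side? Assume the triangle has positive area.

The third side must exceed |114 − 121| = 7.
The smallest integer above 7 is 8.

8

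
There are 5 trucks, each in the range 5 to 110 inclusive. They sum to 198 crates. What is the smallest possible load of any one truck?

5

Minimizing one value means maximizing the remaining 4.
The other 4 can take up 4 × 110 = 440 ≥ 198 − 5, so one truck can sit at its floor of 5.
Achievable: one at 5 and the other 4 totalling 193, which fits since 4 × 5 ≤ 193 ≤ 4 × 110.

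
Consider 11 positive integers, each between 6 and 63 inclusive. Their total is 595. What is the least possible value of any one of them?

To make one integer as small as possible, make the other 10 as large as possible.
The other 10 can take up 10 × 63 = 630 ≥ 595 − 6, so one integer can sit at its floor of 6.
Achievable: one at 6 and the other 10 totalling 589, which fits since 10 × 6 ≤ 589 ≤ 10 × 63.

6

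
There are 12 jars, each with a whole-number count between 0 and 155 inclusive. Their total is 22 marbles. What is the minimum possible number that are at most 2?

5

Each value above 2 is at least 3, contributing at least 3 − 0 = 3 above the floor 0.
The sum exceeds the floor total 0 by 22, so at most ⌊22/3⌋ = 7 exceed 2, and at least 5 are ≤ 2.
Exactly 5 works: 5 values at 0 and 7 at 3 total 21; raise one of the low values by 1 (still ≤ 2) to hit 22.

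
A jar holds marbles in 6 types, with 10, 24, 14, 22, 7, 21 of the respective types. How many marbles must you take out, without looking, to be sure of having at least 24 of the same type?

In the worst case you take as many as possible of each type without reaching 24: 10 + 23 + 14 + 22 + 7 + 21 = 97.
The next one must give 24 of some type, so 97 + 1 = 98.

98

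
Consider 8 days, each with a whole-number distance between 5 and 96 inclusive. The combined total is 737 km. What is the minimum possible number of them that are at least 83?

If only k of them are at least 83, the other 8 − k are at most 82, so the total is at most k·96 + (8 − k)·82.
This must reach 737, so k·96 + (8 − k)·82 ≥ 737, giving k ≥ 6.
Exactly 6 works: 6 values at 96 and 2 at 82 total 740; lower one of the high values by 3 (still ≥ 83) to hit 737.

6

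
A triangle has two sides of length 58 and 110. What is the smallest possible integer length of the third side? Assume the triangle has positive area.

53

The third side must exceed |58 − 110| = 52.
The smallest integer above 52 is 53.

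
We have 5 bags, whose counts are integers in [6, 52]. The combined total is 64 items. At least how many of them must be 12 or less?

Let j be the number exceeding 12. Then the total is ≥ 13·j + 6·(5 − j) = 30 + 7j.
So 7j ≤ 34 and j ≤ 4; hence at least 5 − 4 = 1 are ≤ 12.
Exactly 1 works: 1 value at 6 and 4 at 13 total 58; raise one of the low values by 6 (still ≤ 12) to hit 64.

1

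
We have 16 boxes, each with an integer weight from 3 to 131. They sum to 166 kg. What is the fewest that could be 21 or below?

If only k of them are at most 21, the other 16 − k are at least 22, so the total is at least (16 − k)·22 + k·3.
This is ≤ 166, so (16 − k)·22 + 3k ≤ 166, which gives k ≥ 10.
Exactly 10 works: 10 values at 3 and 6 at 22 total 162; raise one of the low values by 4 (still ≤ 21) to hit 166.

10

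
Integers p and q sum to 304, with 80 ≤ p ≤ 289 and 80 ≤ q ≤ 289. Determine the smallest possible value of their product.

pq = p(304 − p) is concave in p, so over [80, 224] it is minimized at an endpoint.
The extreme feasible split is p = 80, q = 224, giving pq = 17920.

17920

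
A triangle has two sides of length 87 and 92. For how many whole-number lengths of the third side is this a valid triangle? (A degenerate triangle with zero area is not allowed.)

The triangle inequality gives |87 − 92| < c < 87 + 92, i.e. 5 < c < 179.
So c can be any integer from 6 to 178: 173 values.

173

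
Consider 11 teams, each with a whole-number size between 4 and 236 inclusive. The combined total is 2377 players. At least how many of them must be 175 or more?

8

Each value short of 175 is at most 174, costing at least 236 − 174 = 62 against the maximum total of 2596.
We can afford to lose at most 2596 − 2377 = 219, so at most ⌊219/62⌋ = 3 fall short, and at least 8 are ≥ 175.
Exactly 8 works: 8 values at 236 and 3 at 174 total 2410; lower one of the high values by 33 (still ≥ 175) to hit 2377.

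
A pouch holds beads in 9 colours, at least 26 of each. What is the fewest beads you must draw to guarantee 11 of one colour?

You could draw 10 of every colour without reaching 11 of any — 90 in all.
One more forces 11 of some colour, so 90 + 1 = 91.

91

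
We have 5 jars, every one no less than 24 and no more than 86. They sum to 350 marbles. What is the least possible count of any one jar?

24

To make one jar as small as possible, make the other 4 as large as possible.
The other 4 can take up 4 × 86 = 344 ≥ 350 − 24, so one jar can sit at its floor of 24.
Achievable: one at 24 and the other 4 totalling 326, which fits since 4 × 24 ≤ 326 ≤ 4 × 86.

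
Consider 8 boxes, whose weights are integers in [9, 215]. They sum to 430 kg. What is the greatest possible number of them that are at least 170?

If k of the values are ≥ 170, the total is ≥ 170k + 9(8 − k).
Setting 170k + 9(8 − k) ≤ 430 gives 161k ≤ 358, so k ≤ 2.
k = 2 is achieved by 2 values at 170 and 6 at 9, total 394; add 36 to one value (staying below 170) to reach 430.

2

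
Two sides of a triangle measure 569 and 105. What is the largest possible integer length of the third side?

673

The third side must be less than 569 + 105 = 674.
The largest integer below 674 is 673.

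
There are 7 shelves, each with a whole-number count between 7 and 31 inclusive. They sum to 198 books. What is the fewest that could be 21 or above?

6

If only k of them are at least 21, the other 7 − k are at most 20, so the total is at most k·31 + (7 − k)·20.
This must reach 198, so k·31 + (7 − k)·20 ≥ 198, giving k ≥ 6.
Exactly 6 works: 6 values at 31 and 1 at 20 total 206; lower one of the high values by 8 (still ≥ 21) to hit 198.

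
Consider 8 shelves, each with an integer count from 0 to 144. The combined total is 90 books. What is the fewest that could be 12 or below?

2

Let j be the number exceeding 12. Then the total is ≥ 13·j + 0·(8 − j) = 0 + 13j.
So 13j ≤ 90 and j ≤ 6; hence at least 8 − 6 = 2 are ≤ 12.
Exactly 2 works: 2 values at 0 and 6 at 13 total 78; raise one of the low values by 12 (still ≤ 12) to hit 90.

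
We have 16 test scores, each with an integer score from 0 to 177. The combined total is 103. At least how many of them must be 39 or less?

If only k of them are at most 39, the other 16 − k are at least 40, so the total is at least (16 − k)·40 + k·0.
This is ≤ 103, so (16 − k)·40 + 0k ≤ 103, which gives k ≥ 14.
Exactly 14 works: 14 values at 0 and 2 at 40 total 80; raise one of the low values by 23 (still ≤ 39) to hit 103.

14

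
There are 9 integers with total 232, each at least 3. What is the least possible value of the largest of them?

26

If every one of the 9 were at most 25, the total would be at most 9 × 25 = 225 < 232.
Equality holds with 7 values of 26 and 2 values of 25.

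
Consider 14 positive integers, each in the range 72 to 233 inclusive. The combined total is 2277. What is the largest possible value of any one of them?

233

Maximizing one value means minimizing the remaining 13.
The other 13 contribute at least 13 × 72 = 936, leaving at most 2277 − 936 = 1341.
But each integer is capped at 233, so the maximum is 233.
Achievable: one at 233 and the other 13 totalling 2044, which fits since 13 × 72 ≤ 2044 ≤ 13 × 233.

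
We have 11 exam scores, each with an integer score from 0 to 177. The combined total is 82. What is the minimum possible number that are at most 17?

If only k of them are at most 17, the other 11 − k are at least 18, so the total is at least (11 − k)·18 + k·0.
This is ≤ 82, so (11 − k)·18 + 0k ≤ 82, which gives k ≥ 7.
Exactly 7 works: 7 values at 0 and 4 at 18 total 72; raise one of the low values by 10 (still ≤ 17) to hit 82.

7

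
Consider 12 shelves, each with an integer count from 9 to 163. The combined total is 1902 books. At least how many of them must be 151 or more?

8

Each value short of 151 is at most 150, costing at least 163 − 150 = 13 against the maximum total of 1956.
We can afford to lose at most 1956 − 1902 = 54, so at most ⌊54/13⌋ = 4 fall short, and at least 8 are ≥ 151.
Exactly 8 works: 8 values at 163 and 4 at 150 total 1904; lower one of the high values by 2 (still ≥ 151) to hit 1902.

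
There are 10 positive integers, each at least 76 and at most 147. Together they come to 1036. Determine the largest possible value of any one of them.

Maximizing one value means minimizing the remaining 9.
The other 9 contribute at least 9 × 76 = 684, leaving at most 1036 − 684 = 352.
But each integer is capped at 147, so the maximum is 147.
Achievable: one at 147 and the other 9 totalling 889, which fits since 9 × 76 ≤ 889 ≤ 9 × 147.

147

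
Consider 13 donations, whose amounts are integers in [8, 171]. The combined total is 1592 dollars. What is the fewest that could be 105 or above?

4

Each value short of 105 is at most 104, costing at least 171 − 104 = 67 against the maximum total of 2223.
We can afford to lose at most 2223 − 1592 = 631, so at most ⌊631/67⌋ = 9 fall short, and at least 4 are ≥ 105.
Exactly 4 works: 4 values at 171 and 9 at 104 total 1620; lower one of the high values by 28 (still ≥ 105) to hit 1592.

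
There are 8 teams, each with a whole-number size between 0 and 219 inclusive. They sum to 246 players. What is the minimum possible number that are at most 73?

5

If only k of them are at most 73, the other 8 − k are at least 74, so the total is at least (8 − k)·74 + k·0.
This is ≤ 246, so (8 − k)·74 + 0k ≤ 246, which gives k ≥ 5.
Exactly 5 works: 5 values at 0 and 3 at 74 total 222; raise one of the low values by 24 (still ≤ 73) to hit 246.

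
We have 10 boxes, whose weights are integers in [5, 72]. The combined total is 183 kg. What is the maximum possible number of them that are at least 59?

2

With k values at 59 or above and the rest at least 5, the sum is at least 50 + 54k.
Since the sum is 183, we need 54k ≤ 133, i.e. k ≤ 2.
k = 2 is achieved by 2 values at 59 and 8 at 5, total 158; add 25 to one value (staying below 59) to reach 183.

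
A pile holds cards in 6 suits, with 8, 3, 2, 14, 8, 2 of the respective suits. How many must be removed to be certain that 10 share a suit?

33

In the worst case you take as many as possible of each suit without reaching 10: 8 + 3 + 2 + 9 + 8 + 2 = 32.
The next one must give 10 of some suit, so 32 + 1 = 33.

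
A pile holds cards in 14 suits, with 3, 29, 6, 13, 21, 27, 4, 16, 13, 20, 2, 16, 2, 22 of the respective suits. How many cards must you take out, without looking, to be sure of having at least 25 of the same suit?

187

In the worst case you take as many as possible of each suit without reaching 25: 3 + 24 + 6 + 13 + 21 + 24 + 4 + 16 + 13 + 20 + 2 + 16 + 2 + 22 = 186.
The next one must give 25 of some suit, so 186 + 1 = 187.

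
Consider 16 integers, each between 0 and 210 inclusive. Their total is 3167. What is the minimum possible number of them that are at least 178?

11

Each value short of 178 is at most 177, costing at least 210 − 177 = 33 against the maximum total of 3360.
We can afford to lose at most 3360 − 3167 = 193, so at most ⌊193/33⌋ = 5 fall short, and at least 11 are ≥ 178.
Exactly 11 works: 11 values at 210 and 5 at 177 total 3195; lower one of the high values by 28 (still ≥ 178) to hit 3167.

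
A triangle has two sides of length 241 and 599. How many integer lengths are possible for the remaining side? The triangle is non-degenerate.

The triangle inequality gives |241 − 599| < c < 241 + 599, i.e. 358 < c < 840.
So c can be any integer from 359 to 839: 481 values.

481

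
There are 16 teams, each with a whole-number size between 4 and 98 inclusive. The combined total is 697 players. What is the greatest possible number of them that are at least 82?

8

Suppose k of them are at least 82. Those contribute at least 82 each and the other 16 − k at least 4 each.
So the total is at least 82k + 4(16 − k) = 64 + 78k. This must be ≤ 697, giving k ≤ 8.
k = 8 is achieved by 8 values at 82 and 8 at 4, total 688; add 9 to one value (staying below 82) to reach 697.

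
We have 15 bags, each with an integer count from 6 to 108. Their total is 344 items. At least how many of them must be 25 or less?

Each value above 25 is at least 26, contributing at least 26 − 6 = 20 above the floor 6.
The sum exceeds the floor total 90 by 254, so at most ⌊254/20⌋ = 12 exceed 25, and at least 3 are ≤ 25.
Exactly 3 works: 3 values at 6 and 12 at 26 total 330; raise one of the low values by 14 (still ≤ 25) to hit 344.

3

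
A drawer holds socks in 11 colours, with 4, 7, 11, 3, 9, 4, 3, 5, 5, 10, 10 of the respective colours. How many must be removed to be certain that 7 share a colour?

In the worst case you take as many as possible of each colour without reaching 7: 4 + 6 + 6 + 3 + 6 + 4 + 3 + 5 + 5 + 6 + 6 = 54.
The next one must give 7 of some colour, so 54 + 1 = 55.

55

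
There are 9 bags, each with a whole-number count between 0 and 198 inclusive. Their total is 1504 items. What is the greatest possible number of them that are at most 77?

Suppose k of them are at most 77. Those contribute at most 77 each and the rest at most 198 each.
So the total is at most 77k + 198(9 − k) = 1782 − 121k. This must still be ≥ 1504, so k ≤ 2.
k = 2 is achieved by 2 values at 77 and 7 at 198, total 1540; lower one of the 198's by 36 (still > 77) to reach 1504.

2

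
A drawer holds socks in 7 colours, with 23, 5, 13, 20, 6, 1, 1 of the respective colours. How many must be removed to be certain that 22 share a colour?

In the worst case you take as many as possible of each colour without reaching 22: 21 + 5 + 13 + 20 + 6 + 1 + 1 = 67.
The next one must give 22 of some colour, so 67 + 1 = 68.

68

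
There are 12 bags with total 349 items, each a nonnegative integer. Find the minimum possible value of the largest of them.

Some value must be at least ⌈349/12⌉ = 30, since 12 × 29 = 348 < 349.
Equality holds with 1 value of 30 and 11 values of 29.

30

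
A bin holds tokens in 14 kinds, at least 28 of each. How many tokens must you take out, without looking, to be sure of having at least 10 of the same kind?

You could draw 9 of every kind without reaching 10 of any — 126 in all.
One more forces 10 of some kind, so 126 + 1 = 127.

127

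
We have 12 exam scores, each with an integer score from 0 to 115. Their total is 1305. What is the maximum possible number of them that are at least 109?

11

With k values at 109 or above and the rest at least 0, the sum is at least 0 + 109k.
Since the sum is 1305, we need 109k ≤ 1305, i.e. k ≤ 11.
k = 11 is achieved by 11 values at 109 and 1 at 0, total 1199; add 106 to one value (staying below 109) to reach 1305.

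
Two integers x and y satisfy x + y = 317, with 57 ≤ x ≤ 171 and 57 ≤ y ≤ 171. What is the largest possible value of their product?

xy = x(317 − x) is maximized when x is as near 317/2 as the bounds allow.
Taking x = 158 and y = 159 (both in [57, 171]) gives xy = 25122.

25122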